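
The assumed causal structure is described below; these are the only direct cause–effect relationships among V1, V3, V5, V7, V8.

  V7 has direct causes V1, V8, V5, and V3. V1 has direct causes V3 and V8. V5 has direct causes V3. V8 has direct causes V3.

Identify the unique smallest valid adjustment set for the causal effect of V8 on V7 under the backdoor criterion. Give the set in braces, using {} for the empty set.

{V3}

Variables eligible for adjustment (non-descendants of V8, excluding V8 and V7): {V3, V5}.
Backdoor paths from V8 to V7:
  P1: V8 <- V3 -> V1 -> V7
  P2: V8 <- V3 -> V5 -> V7
  P3: V8 <- V3 -> V7
The empty set is not sufficient: P1 (V8 <- V3 -> V1 -> V7) has no collider blocking it and no conditioned non-collider, so it is open.
Try {V3}:
  P1: blocked at fork node V3 ∈ conditioning set.
  P2: blocked at fork node V3 ∈ conditioning set.
  P3: blocked at fork node V3 ∈ conditioning set.
{V3} contains no descendant of V8 and blocks every backdoor path.
No other singleton works — e.g. {V5} leaves P1 open — so {V3} is the unique smallest valid adjustment set.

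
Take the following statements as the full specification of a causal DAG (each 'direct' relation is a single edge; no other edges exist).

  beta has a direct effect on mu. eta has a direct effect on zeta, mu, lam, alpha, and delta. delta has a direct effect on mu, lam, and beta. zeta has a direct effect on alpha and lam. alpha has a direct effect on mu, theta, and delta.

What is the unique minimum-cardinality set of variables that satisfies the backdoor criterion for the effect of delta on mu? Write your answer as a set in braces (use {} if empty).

{alpha, eta}

Variables eligible for adjustment (non-descendants of delta, excluding delta and mu): {alpha, eta, theta, zeta}.
Backdoor paths from delta to mu:
  P1: delta <- eta -> zeta -> alpha -> mu
  P2: delta <- eta -> alpha -> mu
  P3: delta <- eta -> lam <- zeta -> alpha -> mu
  P4: delta <- eta -> mu
  P5: delta <- alpha <- eta -> mu
  P6: delta <- alpha <- zeta <- eta -> mu
  P7: delta <- alpha <- zeta -> lam <- eta -> mu
  P8: delta <- alpha -> mu
The empty set is not sufficient: P1 (delta <- eta -> zeta -> alpha -> mu) has no collider blocking it and no conditioned non-collider, so it is open.
Try {alpha, eta}:
  P1: blocked at fork node eta ∈ conditioning set.
  P2: blocked at fork node eta ∈ conditioning set.
  P3: blocked at fork node eta ∈ conditioning set.
  P4: blocked at fork node eta ∈ conditioning set.
  P5: blocked at chain node alpha ∈ conditioning set.
  P6: blocked at chain node alpha ∈ conditioning set.
  P7: blocked at chain node alpha ∈ conditioning set.
  P8: blocked at fork node alpha ∈ conditioning set.
{alpha, eta} contains no descendant of delta and blocks every backdoor path.
Every element of {alpha, eta} is needed (dropping alpha leaves P8 open; dropping eta leaves P4 open), so no proper subset is valid.
Among all size-2 subsets of the eligible variables, only {alpha, eta} blocks every backdoor path, so it is the unique smallest valid adjustment set.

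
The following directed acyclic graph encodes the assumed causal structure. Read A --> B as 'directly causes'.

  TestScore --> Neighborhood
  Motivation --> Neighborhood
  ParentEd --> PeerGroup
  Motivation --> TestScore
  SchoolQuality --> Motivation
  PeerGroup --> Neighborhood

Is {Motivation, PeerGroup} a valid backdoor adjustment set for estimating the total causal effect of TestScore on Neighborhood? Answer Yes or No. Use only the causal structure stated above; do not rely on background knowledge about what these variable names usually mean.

Yes

Backdoor paths from TestScore to Neighborhood (paths whose first edge points into TestScore):
  P1: TestScore <- Motivation -> Neighborhood
Condition 1 (no descendant of TestScore in the set): holds — descendants of TestScore are {Neighborhood}; none are in {Motivation, PeerGroup}.
Condition 2 (every backdoor path blocked by {Motivation, PeerGroup}):
  P1: blocked at fork node Motivation ∈ conditioning set.
{Motivation, PeerGroup} satisfies the backdoor criterion.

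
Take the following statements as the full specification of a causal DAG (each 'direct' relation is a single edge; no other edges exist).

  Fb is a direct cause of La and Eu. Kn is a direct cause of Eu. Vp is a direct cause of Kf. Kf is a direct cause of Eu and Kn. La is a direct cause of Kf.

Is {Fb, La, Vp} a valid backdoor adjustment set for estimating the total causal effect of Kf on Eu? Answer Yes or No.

Yes

Backdoor paths from Kf to Eu (paths whose first edge points into Kf):
  P1: Kf <- La <- Fb -> Eu
Condition 1 (no descendant of Kf in the set): holds — descendants of Kf are {Eu, Kn}; none are in {Fb, La, Vp}.
Condition 2 (every backdoor path blocked by {Fb, La, Vp}):
  P1: blocked at chain node La ∈ conditioning set.
{Fb, La, Vp} satisfies the backdoor criterion.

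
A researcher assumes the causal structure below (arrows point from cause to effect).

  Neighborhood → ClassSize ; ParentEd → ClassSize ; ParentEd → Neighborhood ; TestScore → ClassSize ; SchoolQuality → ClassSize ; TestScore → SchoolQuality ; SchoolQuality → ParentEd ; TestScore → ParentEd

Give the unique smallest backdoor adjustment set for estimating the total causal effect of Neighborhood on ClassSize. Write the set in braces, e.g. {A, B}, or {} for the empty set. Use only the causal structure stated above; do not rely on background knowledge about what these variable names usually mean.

Variables eligible for adjustment (non-descendants of Neighborhood, excluding Neighborhood and ClassSize): {ParentEd, SchoolQuality, TestScore}.
Backdoor paths from Neighborhood to ClassSize:
  P1: Neighborhood <- ParentEd <- TestScore -> SchoolQuality -> ClassSize
  P2: Neighborhood <- ParentEd <- TestScore -> ClassSize
  P3: Neighborhood <- ParentEd <- SchoolQuality <- TestScore -> ClassSize
  P4: Neighborhood <- ParentEd <- SchoolQuality -> ClassSize
  P5: Neighborhood <- ParentEd -> ClassSize
The empty set is not sufficient: P1 (Neighborhood <- ParentEd <- TestScore -> SchoolQuality -> ClassSize) has no collider blocking it and no conditioned non-collider, so it is open.
Try {ParentEd}:
  P1: blocked at chain node ParentEd ∈ conditioning set.
  P2: blocked at chain node ParentEd ∈ conditioning set.
  P3: blocked at chain node ParentEd ∈ conditioning set.
  P4: blocked at chain node ParentEd ∈ conditioning set.
  P5: blocked at fork node ParentEd ∈ conditioning set.
{ParentEd} contains no descendant of Neighborhood and blocks every backdoor path.
No other singleton works — e.g. {TestScore} leaves P4 open — so {ParentEd} is the unique smallest valid adjustment set.

{ParentEd}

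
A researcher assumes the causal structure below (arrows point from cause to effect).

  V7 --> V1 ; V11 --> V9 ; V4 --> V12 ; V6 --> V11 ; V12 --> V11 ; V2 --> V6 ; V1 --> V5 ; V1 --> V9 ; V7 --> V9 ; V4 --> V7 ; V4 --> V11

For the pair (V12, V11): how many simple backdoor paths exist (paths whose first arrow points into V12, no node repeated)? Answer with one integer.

3

A backdoor path from V12 to V11 is any simple undirected path whose first edge points into V12 (i.e. leaves V12 via a parent).
Parents of V12: {V4}.
Enumerating:
  P1: V12 <- V4 -> V7 -> V1 -> V9 <- V11
  P2: V12 <- V4 -> V7 -> V9 <- V11
  P3: V12 <- V4 -> V11
That exhausts the simple backdoor paths. Count: 3.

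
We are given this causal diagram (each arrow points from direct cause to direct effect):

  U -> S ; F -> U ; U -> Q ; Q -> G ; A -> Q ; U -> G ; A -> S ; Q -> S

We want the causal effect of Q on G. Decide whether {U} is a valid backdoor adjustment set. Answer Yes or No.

Yes

Backdoor paths from Q to G (paths whose first edge points into Q):
  P1: Q <- A -> S <- U -> G
  P2: Q <- U -> G
Condition 1 (no descendant of Q in the set): holds — descendants of Q are {G, S}; none are in {U}.
Condition 2 (every backdoor path blocked by {U}):
  P1: blocked at collider S (neither it nor any descendant is in the conditioning set).
  P2: blocked at fork node U ∈ conditioning set.
{U} satisfies the backdoor criterion.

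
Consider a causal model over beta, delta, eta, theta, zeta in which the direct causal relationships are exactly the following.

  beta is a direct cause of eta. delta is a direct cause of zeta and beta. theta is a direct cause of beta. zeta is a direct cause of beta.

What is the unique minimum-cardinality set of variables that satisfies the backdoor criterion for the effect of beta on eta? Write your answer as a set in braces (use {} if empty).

{}

Variables eligible for adjustment (non-descendants of beta, excluding beta and eta): {delta, theta, zeta}.
Backdoor paths from beta to eta:
  (none)
With no backdoor paths the empty set already satisfies the criterion, and it is trivially minimal.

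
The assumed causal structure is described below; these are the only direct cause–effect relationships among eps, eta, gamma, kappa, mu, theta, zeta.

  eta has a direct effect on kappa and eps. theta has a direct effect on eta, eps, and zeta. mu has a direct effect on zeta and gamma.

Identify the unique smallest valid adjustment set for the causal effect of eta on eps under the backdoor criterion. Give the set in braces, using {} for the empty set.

Variables eligible for adjustment (non-descendants of eta, excluding eta and eps): {gamma, mu, theta, zeta}.
Backdoor paths from eta to eps:
  P1: eta <- theta -> eps
The empty set is not sufficient: P1 (eta <- theta -> eps) has no collider blocking it and no conditioned non-collider, so it is open.
Try {theta}:
  P1: blocked at fork node theta ∈ conditioning set.
{theta} contains no descendant of eta and blocks every backdoor path.
No other singleton works — e.g. {mu} leaves P1 open — so {theta} is the unique smallest valid adjustment set.

{theta}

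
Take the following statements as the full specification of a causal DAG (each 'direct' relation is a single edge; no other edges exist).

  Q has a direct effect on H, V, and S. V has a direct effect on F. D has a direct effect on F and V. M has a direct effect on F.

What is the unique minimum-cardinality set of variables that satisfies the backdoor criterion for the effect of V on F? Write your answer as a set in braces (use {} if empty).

{D}

Variables eligible for adjustment (non-descendants of V, excluding V and F): {D, H, M, Q, S}.
Backdoor paths from V to F:
  P1: V <- D -> F
The empty set is not sufficient: P1 (V <- D -> F) has no collider blocking it and no conditioned non-collider, so it is open.
Try {D}:
  P1: blocked at fork node D ∈ conditioning set.
{D} contains no descendant of V and blocks every backdoor path.
No other singleton works — e.g. {Q} leaves P1 open — so {D} is the unique smallest valid adjustment set.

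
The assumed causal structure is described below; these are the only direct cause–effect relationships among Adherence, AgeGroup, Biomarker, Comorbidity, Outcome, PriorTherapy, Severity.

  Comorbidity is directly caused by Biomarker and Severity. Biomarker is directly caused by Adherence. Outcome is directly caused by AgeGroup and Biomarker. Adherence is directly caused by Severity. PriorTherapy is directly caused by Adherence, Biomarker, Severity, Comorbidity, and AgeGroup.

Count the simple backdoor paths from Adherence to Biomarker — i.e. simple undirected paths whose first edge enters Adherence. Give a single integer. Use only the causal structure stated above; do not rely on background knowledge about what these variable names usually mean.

6

A backdoor path from Adherence to Biomarker is any simple undirected path whose first edge points into Adherence (i.e. leaves Adherence via a parent).
Parents of Adherence: {Severity}.
Enumerating:
  P1: Adherence <- Severity -> Comorbidity <- Biomarker
  P2: Adherence <- Severity -> Comorbidity -> PriorTherapy <- AgeGroup -> Outcome <- Biomarker
  P3: Adherence <- Severity -> Comorbidity -> PriorTherapy <- Biomarker
  P4: Adherence <- Severity -> PriorTherapy <- AgeGroup -> Outcome <- Biomarker
  P5: Adherence <- Severity -> PriorTherapy <- Biomarker
  P6: Adherence <- Severity -> PriorTherapy <- Comorbidity <- Biomarker
That exhausts the simple backdoor paths. Count: 6.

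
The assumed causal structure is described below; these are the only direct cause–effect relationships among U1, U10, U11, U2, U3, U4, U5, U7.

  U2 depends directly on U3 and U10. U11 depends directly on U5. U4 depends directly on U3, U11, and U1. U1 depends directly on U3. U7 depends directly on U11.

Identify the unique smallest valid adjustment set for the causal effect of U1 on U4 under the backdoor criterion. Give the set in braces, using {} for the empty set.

Variables eligible for adjustment (non-descendants of U1, excluding U1 and U4): {U10, U11, U2, U3, U5, U7}.
Backdoor paths from U1 to U4:
  P1: U1 <- U3 -> U4
The empty set is not sufficient: P1 (U1 <- U3 -> U4) has no collider blocking it and no conditioned non-collider, so it is open.
Try {U3}:
  P1: blocked at fork node U3 ∈ conditioning set.
{U3} contains no descendant of U1 and blocks every backdoor path.
No other singleton works — e.g. {U10} leaves P1 open — so {U3} is the unique smallest valid adjustment set.

{U3}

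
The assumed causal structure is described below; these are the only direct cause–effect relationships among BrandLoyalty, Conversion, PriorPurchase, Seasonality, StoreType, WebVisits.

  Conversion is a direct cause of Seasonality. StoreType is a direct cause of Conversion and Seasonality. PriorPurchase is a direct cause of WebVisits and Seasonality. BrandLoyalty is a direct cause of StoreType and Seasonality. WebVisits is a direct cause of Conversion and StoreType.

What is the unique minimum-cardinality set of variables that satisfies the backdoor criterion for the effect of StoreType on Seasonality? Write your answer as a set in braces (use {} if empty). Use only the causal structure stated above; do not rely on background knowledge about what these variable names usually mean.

Variables eligible for adjustment (non-descendants of StoreType, excluding StoreType and Seasonality): {BrandLoyalty, PriorPurchase, WebVisits}.
Backdoor paths from StoreType to Seasonality:
  P1: StoreType <- WebVisits <- PriorPurchase -> Seasonality
  P2: StoreType <- WebVisits -> Conversion -> Seasonality
  P3: StoreType <- BrandLoyalty -> Seasonality
The empty set is not sufficient: P1 (StoreType <- WebVisits <- PriorPurchase -> Seasonality) has no collider blocking it and no conditioned non-collider, so it is open.
Try {BrandLoyalty, WebVisits}:
  P1: blocked at chain node WebVisits ∈ conditioning set.
  P2: blocked at fork node WebVisits ∈ conditioning set.
  P3: blocked at fork node BrandLoyalty ∈ conditioning set.
{BrandLoyalty, WebVisits} contains no descendant of StoreType and blocks every backdoor path.
Every element of {BrandLoyalty, WebVisits} is needed (dropping BrandLoyalty leaves P3 open; dropping WebVisits leaves P1 open), so no proper subset is valid.
Among all size-2 subsets of the eligible variables, only {BrandLoyalty, WebVisits} blocks every backdoor path, so it is the unique smallest valid adjustment set.

{BrandLoyalty, WebVisits}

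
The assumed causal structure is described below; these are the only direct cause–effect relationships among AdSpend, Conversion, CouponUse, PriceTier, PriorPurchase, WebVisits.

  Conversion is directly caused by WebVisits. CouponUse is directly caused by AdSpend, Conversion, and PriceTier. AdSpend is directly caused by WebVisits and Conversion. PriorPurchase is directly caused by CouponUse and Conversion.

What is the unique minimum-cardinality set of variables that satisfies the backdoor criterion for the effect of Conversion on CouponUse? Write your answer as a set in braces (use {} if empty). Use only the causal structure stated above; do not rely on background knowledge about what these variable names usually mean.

Variables eligible for adjustment (non-descendants of Conversion, excluding Conversion and CouponUse): {PriceTier, WebVisits}.
Backdoor paths from Conversion to CouponUse:
  P1: Conversion <- WebVisits -> AdSpend -> CouponUse
The empty set is not sufficient: P1 (Conversion <- WebVisits -> AdSpend -> CouponUse) has no collider blocking it and no conditioned non-collider, so it is open.
Try {WebVisits}:
  P1: blocked at fork node WebVisits ∈ conditioning set.
{WebVisits} contains no descendant of Conversion and blocks every backdoor path.
No other singleton works — e.g. {PriceTier} leaves P1 open — so {WebVisits} is the unique smallest valid adjustment set.

{WebVisits}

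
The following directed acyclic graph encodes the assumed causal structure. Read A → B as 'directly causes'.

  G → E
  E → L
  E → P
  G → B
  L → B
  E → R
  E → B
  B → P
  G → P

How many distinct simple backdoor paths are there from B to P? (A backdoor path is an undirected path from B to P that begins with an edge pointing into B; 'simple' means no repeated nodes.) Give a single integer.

6

A backdoor path from B to P is any simple undirected path whose first edge points into B (i.e. leaves B via a parent).
Parents of B: {E, G, L}.
Enumerating:
  P1: B <- G -> E -> P
  P2: B <- G -> P
  P3: B <- E <- G -> P
  P4: B <- E -> P
  P5: B <- L <- E <- G -> P
  P6: B <- L <- E -> P
That exhausts the simple backdoor paths. Count: 6.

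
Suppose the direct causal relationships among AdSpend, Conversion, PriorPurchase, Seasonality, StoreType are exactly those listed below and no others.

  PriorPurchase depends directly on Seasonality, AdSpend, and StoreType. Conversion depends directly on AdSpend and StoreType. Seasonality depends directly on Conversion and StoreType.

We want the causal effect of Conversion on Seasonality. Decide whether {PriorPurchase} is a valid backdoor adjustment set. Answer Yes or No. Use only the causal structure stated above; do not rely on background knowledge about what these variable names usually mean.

No

Backdoor paths from Conversion to Seasonality (paths whose first edge points into Conversion):
  P1: Conversion <- StoreType -> Seasonality
  P2: Conversion <- StoreType -> PriorPurchase <- Seasonality
  P3: Conversion <- AdSpend -> PriorPurchase <- StoreType -> Seasonality
  P4: Conversion <- AdSpend -> PriorPurchase <- Seasonality
Condition 1 (no descendant of Conversion in the set): FAILS — PriorPurchase is a descendant of Conversion.
Condition 2 (every backdoor path blocked by {PriorPurchase}):
  P1: open — no interior node is in the conditioning set.
  P2: open — collider(s) PriorPurchase are conditioned on (or have a conditioned descendant) and no non-collider on the path is in the set.
  P3: open — collider(s) PriorPurchase are conditioned on (or have a conditioned descendant) and no non-collider on the path is in the set.
  P4: open — collider(s) PriorPurchase are conditioned on (or have a conditioned descendant) and no non-collider on the path is in the set.
{PriorPurchase} does not satisfy the backdoor criterion.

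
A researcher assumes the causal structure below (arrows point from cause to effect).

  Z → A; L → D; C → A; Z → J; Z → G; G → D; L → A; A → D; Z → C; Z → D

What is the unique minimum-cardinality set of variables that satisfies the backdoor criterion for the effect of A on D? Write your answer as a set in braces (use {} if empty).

Variables eligible for adjustment (non-descendants of A, excluding A and D): {C, G, J, L, Z}.
Backdoor paths from A to D:
  P1: A <- Z -> G -> D
  P2: A <- Z -> D
  P3: A <- L -> D
  P4: A <- C <- Z -> G -> D
  P5: A <- C <- Z -> D
The empty set is not sufficient: P1 (A <- Z -> G -> D) has no collider blocking it and no conditioned non-collider, so it is open.
Try {L, Z}:
  P1: blocked at fork node Z ∈ conditioning set.
  P2: blocked at fork node Z ∈ conditioning set.
  P3: blocked at fork node L ∈ conditioning set.
  P4: blocked at fork node Z ∈ conditioning set.
  P5: blocked at fork node Z ∈ conditioning set.
{L, Z} contains no descendant of A and blocks every backdoor path.
Every element of {L, Z} is needed (dropping L leaves P3 open; dropping Z leaves P1 open), so no proper subset is valid.
Among all size-2 subsets of the eligible variables, only {L, Z} blocks every backdoor path, so it is the unique smallest valid adjustment set.

{L, Z}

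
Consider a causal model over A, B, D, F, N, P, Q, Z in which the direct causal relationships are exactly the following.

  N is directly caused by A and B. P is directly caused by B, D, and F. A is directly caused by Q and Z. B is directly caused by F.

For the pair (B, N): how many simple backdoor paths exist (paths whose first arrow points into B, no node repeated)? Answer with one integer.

0

A backdoor path from B to N is any simple undirected path whose first edge points into B (i.e. leaves B via a parent).
Parents of B: {F}.
No simple path from any parent of B reaches N without revisiting B, so there are no backdoor paths.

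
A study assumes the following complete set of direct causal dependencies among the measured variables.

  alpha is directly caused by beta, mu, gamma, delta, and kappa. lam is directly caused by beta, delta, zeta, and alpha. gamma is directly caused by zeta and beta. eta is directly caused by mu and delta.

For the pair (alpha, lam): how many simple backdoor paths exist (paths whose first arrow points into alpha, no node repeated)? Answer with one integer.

6

A backdoor path from alpha to lam is any simple undirected path whose first edge points into alpha (i.e. leaves alpha via a parent).
Parents of alpha: {beta, delta, gamma, kappa, mu}.
Enumerating:
  P1: alpha <- delta -> lam
  P2: alpha <- beta -> gamma <- zeta -> lam
  P3: alpha <- beta -> lam
  P4: alpha <- mu -> eta <- delta -> lam
  P5: alpha <- gamma <- beta -> lam
  P6: alpha <- gamma <- zeta -> lam
That exhausts the simple backdoor paths. Count: 6.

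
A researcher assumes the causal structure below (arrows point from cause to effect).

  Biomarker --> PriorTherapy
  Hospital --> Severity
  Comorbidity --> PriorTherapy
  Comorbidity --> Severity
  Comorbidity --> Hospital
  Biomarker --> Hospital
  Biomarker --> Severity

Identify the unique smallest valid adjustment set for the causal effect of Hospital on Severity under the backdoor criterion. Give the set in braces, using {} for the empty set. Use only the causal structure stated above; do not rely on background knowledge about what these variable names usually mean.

{Biomarker, Comorbidity}

Variables eligible for adjustment (non-descendants of Hospital, excluding Hospital and Severity): {Biomarker, Comorbidity, PriorTherapy}.
Backdoor paths from Hospital to Severity:
  P1: Hospital <- Comorbidity -> PriorTherapy <- Biomarker -> Severity
  P2: Hospital <- Comorbidity -> Severity
  P3: Hospital <- Biomarker -> PriorTherapy <- Comorbidity -> Severity
  P4: Hospital <- Biomarker -> Severity
The empty set is not sufficient: P2 (Hospital <- Comorbidity -> Severity) has no collider blocking it and no conditioned non-collider, so it is open.
Try {Biomarker, Comorbidity}:
  P1: blocked at fork node Comorbidity ∈ conditioning set.
  P2: blocked at fork node Comorbidity ∈ conditioning set.
  P3: blocked at fork node Biomarker ∈ conditioning set.
  P4: blocked at fork node Biomarker ∈ conditioning set.
{Biomarker, Comorbidity} contains no descendant of Hospital and blocks every backdoor path.
Every element of {Biomarker, Comorbidity} is needed (dropping Biomarker leaves P4 open; dropping Comorbidity leaves P2 open), so no proper subset is valid.
Among all size-2 subsets of the eligible variables, only {Biomarker, Comorbidity} blocks every backdoor path, so it is the unique smallest valid adjustment set.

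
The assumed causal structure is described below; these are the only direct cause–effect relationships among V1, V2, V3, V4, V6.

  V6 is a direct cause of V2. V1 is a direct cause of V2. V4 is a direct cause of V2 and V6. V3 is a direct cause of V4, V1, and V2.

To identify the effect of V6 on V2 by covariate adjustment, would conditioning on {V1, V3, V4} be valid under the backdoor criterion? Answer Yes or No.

Backdoor paths from V6 to V2 (paths whose first edge points into V6):
  P1: V6 <- V4 <- V3 -> V1 -> V2
  P2: V6 <- V4 <- V3 -> V2
  P3: V6 <- V4 -> V2
Condition 1 (no descendant of V6 in the set): holds — descendants of V6 are {V2}; none are in {V1, V3, V4}.
Condition 2 (every backdoor path blocked by {V1, V3, V4}):
  P1: blocked at chain node V4 ∈ conditioning set.
  P2: blocked at chain node V4 ∈ conditioning set.
  P3: blocked at fork node V4 ∈ conditioning set.
{V1, V3, V4} satisfies the backdoor criterion.

Yes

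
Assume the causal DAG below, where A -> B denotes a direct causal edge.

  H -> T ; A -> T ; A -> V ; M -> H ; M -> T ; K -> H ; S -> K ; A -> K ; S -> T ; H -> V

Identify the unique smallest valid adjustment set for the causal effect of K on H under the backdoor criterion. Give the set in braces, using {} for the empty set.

Variables eligible for adjustment (non-descendants of K, excluding K and H): {A, M, S}.
Backdoor paths from K to H:
  P1: K <- S -> T <- A -> V <- H
  P2: K <- S -> T <- M -> H
  P3: K <- S -> T <- H
  P4: K <- A -> V <- H
  P5: K <- A -> T <- M -> H
  P6: K <- A -> T <- H
Each backdoor path contains an unconditioned collider, so every path is already blocked with the empty conditioning set:
  P1: blocked at collider T (neither it nor any descendant is in the conditioning set).
  P2: blocked at collider T (neither it nor any descendant is in the conditioning set).
  P3: blocked at collider T (neither it nor any descendant is in the conditioning set).
  P4: blocked at collider V (neither it nor any descendant is in the conditioning set).
  P5: blocked at collider T (neither it nor any descendant is in the conditioning set).
  P6: blocked at collider T (neither it nor any descendant is in the conditioning set).
The empty set is therefore the unique smallest valid set.

{}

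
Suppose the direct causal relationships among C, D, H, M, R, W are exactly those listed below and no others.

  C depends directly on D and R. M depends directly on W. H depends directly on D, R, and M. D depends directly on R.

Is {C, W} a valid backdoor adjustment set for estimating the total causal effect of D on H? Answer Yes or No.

Backdoor paths from D to H (paths whose first edge points into D):
  P1: D <- R -> H
Condition 1 (no descendant of D in the set): FAILS — C is a descendant of D.
Condition 2 (every backdoor path blocked by {C, W}):
  P1: open — no interior node is in the conditioning set.
{C, W} does not satisfy the backdoor criterion.

No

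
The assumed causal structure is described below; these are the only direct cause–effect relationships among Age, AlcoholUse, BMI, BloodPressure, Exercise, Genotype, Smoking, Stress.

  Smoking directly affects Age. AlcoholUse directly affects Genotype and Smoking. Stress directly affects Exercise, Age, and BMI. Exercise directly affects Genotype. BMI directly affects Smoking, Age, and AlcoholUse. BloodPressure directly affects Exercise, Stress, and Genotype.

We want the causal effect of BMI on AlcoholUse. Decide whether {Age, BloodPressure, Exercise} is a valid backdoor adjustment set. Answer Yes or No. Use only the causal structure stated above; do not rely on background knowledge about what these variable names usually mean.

Backdoor paths from BMI to AlcoholUse (paths whose first edge points into BMI):
  P1: BMI <- Stress <- BloodPressure -> Exercise -> Genotype <- AlcoholUse
  P2: BMI <- Stress <- BloodPressure -> Genotype <- AlcoholUse
  P3: BMI <- Stress -> Exercise <- BloodPressure -> Genotype <- AlcoholUse
  P4: BMI <- Stress -> Exercise -> Genotype <- AlcoholUse
  P5: BMI <- Stress -> Age <- Smoking <- AlcoholUse
Condition 1 (no descendant of BMI in the set): FAILS — Age is a descendant of BMI.
Condition 2 (every backdoor path blocked by {Age, BloodPressure, Exercise}):
  P1: blocked at fork node BloodPressure ∈ conditioning set.
  P2: blocked at fork node BloodPressure ∈ conditioning set.
  P3: blocked at fork node BloodPressure ∈ conditioning set.
  P4: blocked at chain node Exercise ∈ conditioning set.
  P5: open — collider(s) Age are conditioned on (or have a conditioned descendant) and no non-collider on the path is in the set.
{Age, BloodPressure, Exercise} does not satisfy the backdoor criterion.

No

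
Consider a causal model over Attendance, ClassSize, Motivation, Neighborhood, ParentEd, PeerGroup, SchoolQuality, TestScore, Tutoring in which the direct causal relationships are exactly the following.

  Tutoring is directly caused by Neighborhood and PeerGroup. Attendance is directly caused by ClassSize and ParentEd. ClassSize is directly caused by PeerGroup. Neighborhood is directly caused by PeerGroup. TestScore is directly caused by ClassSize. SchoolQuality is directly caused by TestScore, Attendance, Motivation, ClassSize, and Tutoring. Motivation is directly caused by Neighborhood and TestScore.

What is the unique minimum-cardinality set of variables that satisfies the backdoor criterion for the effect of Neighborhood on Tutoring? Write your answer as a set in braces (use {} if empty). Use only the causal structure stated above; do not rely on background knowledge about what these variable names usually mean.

{PeerGroup}

Variables eligible for adjustment (non-descendants of Neighborhood, excluding Neighborhood and Tutoring): {Attendance, ClassSize, ParentEd, PeerGroup, TestScore}.
Backdoor paths from Neighborhood to Tutoring:
  P1: Neighborhood <- PeerGroup -> ClassSize -> Attendance -> SchoolQuality <- Tutoring
  P2: Neighborhood <- PeerGroup -> ClassSize -> TestScore -> Motivation -> SchoolQuality <- Tutoring
  P3: Neighborhood <- PeerGroup -> ClassSize -> TestScore -> SchoolQuality <- Tutoring
  P4: Neighborhood <- PeerGroup -> ClassSize -> SchoolQuality <- Tutoring
  P5: Neighborhood <- PeerGroup -> Tutoring
The empty set is not sufficient: P5 (Neighborhood <- PeerGroup -> Tutoring) has no collider blocking it and no conditioned non-collider, so it is open.
Try {PeerGroup}:
  P1: blocked at fork node PeerGroup ∈ conditioning set.
  P2: blocked at fork node PeerGroup ∈ conditioning set.
  P3: blocked at fork node PeerGroup ∈ conditioning set.
  P4: blocked at fork node PeerGroup ∈ conditioning set.
  P5: blocked at fork node PeerGroup ∈ conditioning set.
{PeerGroup} contains no descendant of Neighborhood and blocks every backdoor path.
No other singleton works — e.g. {ClassSize} leaves P5 open — so {PeerGroup} is the unique smallest valid adjustment set.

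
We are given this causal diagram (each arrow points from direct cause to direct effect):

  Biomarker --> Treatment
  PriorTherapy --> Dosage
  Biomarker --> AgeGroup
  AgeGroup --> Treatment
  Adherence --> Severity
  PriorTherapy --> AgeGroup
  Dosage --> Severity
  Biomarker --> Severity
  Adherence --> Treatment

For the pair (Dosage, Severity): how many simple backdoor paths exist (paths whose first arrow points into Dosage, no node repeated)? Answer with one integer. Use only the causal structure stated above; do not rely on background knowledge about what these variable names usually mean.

A backdoor path from Dosage to Severity is any simple undirected path whose first edge points into Dosage (i.e. leaves Dosage via a parent).
Parents of Dosage: {PriorTherapy}.
Enumerating:
  P1: Dosage <- PriorTherapy -> AgeGroup <- Biomarker -> Severity
  P2: Dosage <- PriorTherapy -> AgeGroup <- Biomarker -> Treatment <- Adherence -> Severity
  P3: Dosage <- PriorTherapy -> AgeGroup -> Treatment <- Biomarker -> Severity
  P4: Dosage <- PriorTherapy -> AgeGroup -> Treatment <- Adherence -> Severity
That exhausts the simple backdoor paths. Count: 4.

4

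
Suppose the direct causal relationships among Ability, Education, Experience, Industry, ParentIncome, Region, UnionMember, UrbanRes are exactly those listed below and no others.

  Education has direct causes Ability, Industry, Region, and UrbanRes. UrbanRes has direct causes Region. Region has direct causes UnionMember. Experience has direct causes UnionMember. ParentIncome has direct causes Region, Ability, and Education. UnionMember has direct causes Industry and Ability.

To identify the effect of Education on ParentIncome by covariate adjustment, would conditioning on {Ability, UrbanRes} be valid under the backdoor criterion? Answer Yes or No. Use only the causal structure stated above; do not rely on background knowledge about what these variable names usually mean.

No

Backdoor paths from Education to ParentIncome (paths whose first edge points into Education):
  P1: Education <- Industry -> UnionMember <- Ability -> ParentIncome
  P2: Education <- Industry -> UnionMember -> Region -> ParentIncome
  P3: Education <- Ability -> UnionMember -> Region -> ParentIncome
  P4: Education <- Ability -> ParentIncome
  P5: Education <- Region <- UnionMember <- Ability -> ParentIncome
  P6: Education <- Region -> ParentIncome
  P7: Education <- UrbanRes <- Region <- UnionMember <- Ability -> ParentIncome
  P8: Education <- UrbanRes <- Region -> ParentIncome
Condition 1 (no descendant of Education in the set): holds — descendants of Education are {ParentIncome}; none are in {Ability, UrbanRes}.
Condition 2 (every backdoor path blocked by {Ability, UrbanRes}):
  P1: blocked at fork node Ability ∈ conditioning set.
  P2: open — no interior node is in the conditioning set.
  P3: blocked at fork node Ability ∈ conditioning set.
  P4: blocked at fork node Ability ∈ conditioning set.
  P5: blocked at fork node Ability ∈ conditioning set.
  P6: open — no interior node is in the conditioning set.
  P7: blocked at chain node UrbanRes ∈ conditioning set.
  P8: blocked at chain node UrbanRes ∈ conditioning set.
{Ability, UrbanRes} does not satisfy the backdoor criterion.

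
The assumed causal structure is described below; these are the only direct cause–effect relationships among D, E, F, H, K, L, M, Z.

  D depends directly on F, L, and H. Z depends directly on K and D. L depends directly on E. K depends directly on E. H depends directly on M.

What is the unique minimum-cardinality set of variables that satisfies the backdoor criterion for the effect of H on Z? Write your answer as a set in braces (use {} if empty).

Variables eligible for adjustment (non-descendants of H, excluding H and Z): {E, F, K, L, M}.
Backdoor paths from H to Z:
  (none)
With no backdoor paths the empty set already satisfies the criterion, and it is trivially minimal.

{}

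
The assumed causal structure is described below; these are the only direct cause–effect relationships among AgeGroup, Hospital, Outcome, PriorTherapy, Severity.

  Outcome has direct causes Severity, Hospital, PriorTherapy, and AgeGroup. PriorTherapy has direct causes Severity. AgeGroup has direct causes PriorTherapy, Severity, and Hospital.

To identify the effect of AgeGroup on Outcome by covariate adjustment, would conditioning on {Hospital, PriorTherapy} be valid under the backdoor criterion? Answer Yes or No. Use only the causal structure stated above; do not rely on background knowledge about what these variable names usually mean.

No

Backdoor paths from AgeGroup to Outcome (paths whose first edge points into AgeGroup):
  P1: AgeGroup <- Severity -> PriorTherapy -> Outcome
  P2: AgeGroup <- Severity -> Outcome
  P3: AgeGroup <- PriorTherapy <- Severity -> Outcome
  P4: AgeGroup <- PriorTherapy -> Outcome
  P5: AgeGroup <- Hospital -> Outcome
Condition 1 (no descendant of AgeGroup in the set): holds — descendants of AgeGroup are {Outcome}; none are in {Hospital, PriorTherapy}.
Condition 2 (every backdoor path blocked by {Hospital, PriorTherapy}):
  P1: blocked at chain node PriorTherapy ∈ conditioning set.
  P2: open — no interior node is in the conditioning set.
  P3: blocked at chain node PriorTherapy ∈ conditioning set.
  P4: blocked at fork node PriorTherapy ∈ conditioning set.
  P5: blocked at fork node Hospital ∈ conditioning set.
{Hospital, PriorTherapy} does not satisfy the backdoor criterion.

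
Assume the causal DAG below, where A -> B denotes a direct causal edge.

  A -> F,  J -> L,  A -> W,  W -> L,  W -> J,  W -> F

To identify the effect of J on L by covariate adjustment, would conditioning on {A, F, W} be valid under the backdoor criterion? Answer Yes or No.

Backdoor paths from J to L (paths whose first edge points into J):
  P1: J <- W -> L
Condition 1 (no descendant of J in the set): holds — descendants of J are {L}; none are in {A, F, W}.
Condition 2 (every backdoor path blocked by {A, F, W}):
  P1: blocked at fork node W ∈ conditioning set.
{A, F, W} satisfies the backdoor criterion.

Yes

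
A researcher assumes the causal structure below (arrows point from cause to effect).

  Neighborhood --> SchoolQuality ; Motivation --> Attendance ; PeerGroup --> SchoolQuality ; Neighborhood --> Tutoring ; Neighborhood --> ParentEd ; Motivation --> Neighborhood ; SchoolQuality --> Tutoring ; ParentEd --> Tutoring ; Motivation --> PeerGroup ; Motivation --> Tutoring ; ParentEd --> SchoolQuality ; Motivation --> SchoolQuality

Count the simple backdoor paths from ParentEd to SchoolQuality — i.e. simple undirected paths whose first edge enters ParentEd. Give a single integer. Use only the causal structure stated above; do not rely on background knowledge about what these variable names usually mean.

7

A backdoor path from ParentEd to SchoolQuality is any simple undirected path whose first edge points into ParentEd (i.e. leaves ParentEd via a parent).
Parents of ParentEd: {Neighborhood}.
Enumerating:
  P1: ParentEd <- Neighborhood <- Motivation -> PeerGroup -> SchoolQuality
  P2: ParentEd <- Neighborhood <- Motivation -> SchoolQuality
  P3: ParentEd <- Neighborhood <- Motivation -> Tutoring <- SchoolQuality
  P4: ParentEd <- Neighborhood -> SchoolQuality
  P5: ParentEd <- Neighborhood -> Tutoring <- Motivation -> PeerGroup -> SchoolQuality
  P6: ParentEd <- Neighborhood -> Tutoring <- Motivation -> SchoolQuality
  P7: ParentEd <- Neighborhood -> Tutoring <- SchoolQuality
That exhausts the simple backdoor paths. Count: 7.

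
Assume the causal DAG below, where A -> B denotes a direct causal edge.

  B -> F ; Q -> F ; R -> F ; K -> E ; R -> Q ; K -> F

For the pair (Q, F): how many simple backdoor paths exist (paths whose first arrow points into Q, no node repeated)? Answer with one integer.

1

A backdoor path from Q to F is any simple undirected path whose first edge points into Q (i.e. leaves Q via a parent).
Parents of Q: {R}.
Enumerating:
  P1: Q <- R -> F
That exhausts the simple backdoor paths. Count: 1.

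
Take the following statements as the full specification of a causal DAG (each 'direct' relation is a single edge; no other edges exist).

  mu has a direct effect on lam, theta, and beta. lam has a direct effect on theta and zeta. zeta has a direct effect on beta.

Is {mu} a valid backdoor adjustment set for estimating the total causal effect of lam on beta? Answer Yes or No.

Backdoor paths from lam to beta (paths whose first edge points into lam):
  P1: lam <- mu -> beta
Condition 1 (no descendant of lam in the set): holds — descendants of lam are {beta, theta, zeta}; none are in {mu}.
Condition 2 (every backdoor path blocked by {mu}):
  P1: blocked at fork node mu ∈ conditioning set.
{mu} satisfies the backdoor criterion.

Yes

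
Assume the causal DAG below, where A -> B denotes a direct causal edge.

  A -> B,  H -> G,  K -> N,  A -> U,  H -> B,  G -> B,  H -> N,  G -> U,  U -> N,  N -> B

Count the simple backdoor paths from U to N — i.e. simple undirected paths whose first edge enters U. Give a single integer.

7

A backdoor path from U to N is any simple undirected path whose first edge points into U (i.e. leaves U via a parent).
Parents of U: {A, G}.
Enumerating:
  P1: U <- A -> B <- H -> N
  P2: U <- A -> B <- G <- H -> N
  P3: U <- A -> B <- N
  P4: U <- G <- H -> N
  P5: U <- G <- H -> B <- N
  P6: U <- G -> B <- H -> N
  P7: U <- G -> B <- N
That exhausts the simple backdoor paths. Count: 7.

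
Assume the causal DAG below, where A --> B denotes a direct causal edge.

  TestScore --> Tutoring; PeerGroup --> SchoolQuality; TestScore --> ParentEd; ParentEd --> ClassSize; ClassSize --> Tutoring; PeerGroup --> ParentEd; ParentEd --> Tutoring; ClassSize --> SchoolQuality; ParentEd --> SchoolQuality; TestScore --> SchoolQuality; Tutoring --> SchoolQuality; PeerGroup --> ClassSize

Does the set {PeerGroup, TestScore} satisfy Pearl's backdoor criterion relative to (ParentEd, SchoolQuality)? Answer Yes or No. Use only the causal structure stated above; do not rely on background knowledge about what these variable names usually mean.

Backdoor paths from ParentEd to SchoolQuality (paths whose first edge points into ParentEd):
  P1: ParentEd <- TestScore -> Tutoring <- ClassSize <- PeerGroup -> SchoolQuality
  P2: ParentEd <- TestScore -> Tutoring <- ClassSize -> SchoolQuality
  P3: ParentEd <- TestScore -> Tutoring -> SchoolQuality
  P4: ParentEd <- TestScore -> SchoolQuality
  P5: ParentEd <- PeerGroup -> ClassSize -> Tutoring <- TestScore -> SchoolQuality
  P6: ParentEd <- PeerGroup -> ClassSize -> Tutoring -> SchoolQuality
  P7: ParentEd <- PeerGroup -> ClassSize -> SchoolQuality
  P8: ParentEd <- PeerGroup -> SchoolQuality
Condition 1 (no descendant of ParentEd in the set): holds — descendants of ParentEd are {ClassSize, SchoolQuality, Tutoring}; none are in {PeerGroup, TestScore}.
Condition 2 (every backdoor path blocked by {PeerGroup, TestScore}):
  P1: blocked at fork node TestScore ∈ conditioning set.
  P2: blocked at fork node TestScore ∈ conditioning set.
  P3: blocked at fork node TestScore ∈ conditioning set.
  P4: blocked at fork node TestScore ∈ conditioning set.
  P5: blocked at fork node PeerGroup ∈ conditioning set.
  P6: blocked at fork node PeerGroup ∈ conditioning set.
  P7: blocked at fork node PeerGroup ∈ conditioning set.
  P8: blocked at fork node PeerGroup ∈ conditioning set.
{PeerGroup, TestScore} satisfies the backdoor criterion.

Yes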